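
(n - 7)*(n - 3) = n^2 - 10*n + 21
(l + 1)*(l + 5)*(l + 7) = l^3 + 13*l^2 + 47*l + 35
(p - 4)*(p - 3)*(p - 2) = p^3 - 9*p^2 + 26*p - 24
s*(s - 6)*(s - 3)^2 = s^4 - 12*s^3 + 45*s^2 - 54*s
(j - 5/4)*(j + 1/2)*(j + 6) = j^3 + 21*j^2/4 - 41*j/8 - 15/4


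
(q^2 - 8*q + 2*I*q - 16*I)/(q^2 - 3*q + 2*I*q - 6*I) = (q - 8)/(q - 3)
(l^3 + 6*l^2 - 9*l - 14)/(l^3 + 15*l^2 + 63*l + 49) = (l - 2)/(l + 7)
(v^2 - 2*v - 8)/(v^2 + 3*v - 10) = (v^2 - 2*v - 8)/(v^2 + 3*v - 10)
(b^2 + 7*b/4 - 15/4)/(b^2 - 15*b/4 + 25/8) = 2*(b + 3)/(2*b - 5)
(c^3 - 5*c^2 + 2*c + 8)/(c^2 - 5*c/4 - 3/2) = 4*(c^2 - 3*c - 4)/(4*c + 3)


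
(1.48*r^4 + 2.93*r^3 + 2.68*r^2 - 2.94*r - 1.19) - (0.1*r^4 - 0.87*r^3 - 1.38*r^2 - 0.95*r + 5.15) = 1.38*r^4 + 3.8*r^3 + 4.06*r^2 - 1.99*r - 6.34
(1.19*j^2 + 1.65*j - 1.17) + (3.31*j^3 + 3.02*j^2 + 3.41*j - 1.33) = 3.31*j^3 + 4.21*j^2 + 5.06*j - 2.5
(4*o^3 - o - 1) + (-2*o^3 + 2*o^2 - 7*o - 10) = 2*o^3 + 2*o^2 - 8*o - 11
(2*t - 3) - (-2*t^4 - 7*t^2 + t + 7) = 2*t^4 + 7*t^2 + t - 10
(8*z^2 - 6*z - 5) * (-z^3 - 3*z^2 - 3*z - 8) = -8*z^5 - 18*z^4 - z^3 - 31*z^2 + 63*z + 40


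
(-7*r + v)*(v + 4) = -7*r*v - 28*r + v^2 + 4*v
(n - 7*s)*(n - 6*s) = n^2 - 13*n*s + 42*s^2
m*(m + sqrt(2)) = m^2 + sqrt(2)*m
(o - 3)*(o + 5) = o^2 + 2*o - 15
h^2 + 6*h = h*(h + 6)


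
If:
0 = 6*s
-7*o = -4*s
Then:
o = 0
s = 0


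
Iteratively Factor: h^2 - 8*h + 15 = (h - 5)*(h - 3)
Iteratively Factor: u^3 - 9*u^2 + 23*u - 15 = (u - 3)*(u^2 - 6*u + 5) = (u - 3)*(u - 1)*(u - 5)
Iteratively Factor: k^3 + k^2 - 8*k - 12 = (k + 2)*(k^2 - k - 6) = (k - 3)*(k + 2)*(k + 2)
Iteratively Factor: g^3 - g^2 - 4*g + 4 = (g - 1)*(g^2 - 4) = (g - 1)*(g + 2)*(g - 2)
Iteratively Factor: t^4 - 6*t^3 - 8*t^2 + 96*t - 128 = (t + 4)*(t^3 - 10*t^2 + 32*t - 32) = (t - 4)*(t + 4)*(t^2 - 6*t + 8) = (t - 4)*(t - 2)*(t + 4)*(t - 4)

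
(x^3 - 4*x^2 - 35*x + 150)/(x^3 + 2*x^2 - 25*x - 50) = (x^2 + x - 30)/(x^2 + 7*x + 10)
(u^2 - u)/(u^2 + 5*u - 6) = u/(u + 6)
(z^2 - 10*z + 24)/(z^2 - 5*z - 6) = (z - 4)/(z + 1)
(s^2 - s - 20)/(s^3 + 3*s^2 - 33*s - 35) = (s + 4)/(s^2 + 8*s + 7)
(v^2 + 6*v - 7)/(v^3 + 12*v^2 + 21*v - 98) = (v - 1)/(v^2 + 5*v - 14)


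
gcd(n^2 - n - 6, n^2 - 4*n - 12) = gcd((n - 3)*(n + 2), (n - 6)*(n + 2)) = n + 2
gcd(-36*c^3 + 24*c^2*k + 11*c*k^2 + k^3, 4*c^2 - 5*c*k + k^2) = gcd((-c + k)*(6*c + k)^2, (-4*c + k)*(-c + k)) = c - k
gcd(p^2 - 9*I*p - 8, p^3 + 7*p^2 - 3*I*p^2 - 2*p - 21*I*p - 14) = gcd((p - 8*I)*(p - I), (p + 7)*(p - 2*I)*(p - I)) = p - I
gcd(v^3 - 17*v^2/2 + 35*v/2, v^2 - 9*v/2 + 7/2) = v - 7/2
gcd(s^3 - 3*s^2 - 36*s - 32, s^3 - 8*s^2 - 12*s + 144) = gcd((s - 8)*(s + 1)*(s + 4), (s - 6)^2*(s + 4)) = s + 4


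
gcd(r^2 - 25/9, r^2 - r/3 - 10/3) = r + 5/3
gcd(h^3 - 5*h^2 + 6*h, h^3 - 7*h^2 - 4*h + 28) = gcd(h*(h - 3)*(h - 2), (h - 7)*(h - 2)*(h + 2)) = h - 2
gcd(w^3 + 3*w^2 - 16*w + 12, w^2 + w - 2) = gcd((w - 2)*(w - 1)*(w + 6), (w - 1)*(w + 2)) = w - 1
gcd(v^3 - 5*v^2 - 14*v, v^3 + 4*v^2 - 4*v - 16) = v + 2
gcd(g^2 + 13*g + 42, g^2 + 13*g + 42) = g^2 + 13*g + 42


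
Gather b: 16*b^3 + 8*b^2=16*b^3 + 8*b^2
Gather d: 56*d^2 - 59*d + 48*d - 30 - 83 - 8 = 56*d^2 - 11*d - 121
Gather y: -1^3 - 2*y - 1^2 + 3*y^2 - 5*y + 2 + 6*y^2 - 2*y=9*y^2 - 9*y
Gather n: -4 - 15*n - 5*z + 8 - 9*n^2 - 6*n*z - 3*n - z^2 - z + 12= -9*n^2 + n*(-6*z - 18) - z^2 - 6*z + 16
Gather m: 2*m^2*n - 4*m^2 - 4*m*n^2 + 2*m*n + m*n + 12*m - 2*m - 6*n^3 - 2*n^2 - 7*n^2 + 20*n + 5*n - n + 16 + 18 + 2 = m^2*(2*n - 4) + m*(-4*n^2 + 3*n + 10) - 6*n^3 - 9*n^2 + 24*n + 36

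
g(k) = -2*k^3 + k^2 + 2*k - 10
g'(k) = -6*k^2 + 2*k + 2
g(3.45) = -73.32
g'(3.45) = -62.52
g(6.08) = -410.39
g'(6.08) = -207.64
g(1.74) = -14.03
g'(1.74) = -12.69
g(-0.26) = -10.42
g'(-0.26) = 1.07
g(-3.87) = 113.16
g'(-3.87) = -95.60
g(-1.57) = -2.94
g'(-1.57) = -15.93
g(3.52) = -77.80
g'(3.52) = -65.30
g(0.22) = -9.53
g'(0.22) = 2.15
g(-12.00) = 3566.00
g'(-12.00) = -886.00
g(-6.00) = 446.00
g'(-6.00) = -226.00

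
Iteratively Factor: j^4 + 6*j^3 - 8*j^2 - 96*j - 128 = (j - 4)*(j^3 + 10*j^2 + 32*j + 32) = (j - 4)*(j + 4)*(j^2 + 6*j + 8) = (j - 4)*(j + 4)^2*(j + 2)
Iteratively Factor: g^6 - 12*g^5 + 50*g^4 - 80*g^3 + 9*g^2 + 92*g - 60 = (g - 2)*(g^5 - 10*g^4 + 30*g^3 - 20*g^2 - 31*g + 30) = (g - 3)*(g - 2)*(g^4 - 7*g^3 + 9*g^2 + 7*g - 10) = (g - 3)*(g - 2)*(g + 1)*(g^3 - 8*g^2 + 17*g - 10) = (g - 3)*(g - 2)^2*(g + 1)*(g^2 - 6*g + 5) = (g - 3)*(g - 2)^2*(g - 1)*(g + 1)*(g - 5)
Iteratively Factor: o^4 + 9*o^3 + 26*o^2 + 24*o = (o + 4)*(o^3 + 5*o^2 + 6*o) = (o + 2)*(o + 4)*(o^2 + 3*o) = o*(o + 2)*(o + 4)*(o + 3)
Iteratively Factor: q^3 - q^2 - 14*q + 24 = (q - 2)*(q^2 + q - 12) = (q - 3)*(q - 2)*(q + 4)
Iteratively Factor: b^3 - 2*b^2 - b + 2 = (b + 1)*(b^2 - 3*b + 2) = (b - 2)*(b + 1)*(b - 1)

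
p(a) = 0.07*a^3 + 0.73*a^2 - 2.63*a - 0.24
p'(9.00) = 27.52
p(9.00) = 86.25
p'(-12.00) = 10.09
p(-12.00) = 15.48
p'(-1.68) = -4.49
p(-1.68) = 5.91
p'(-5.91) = -3.92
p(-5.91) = 26.35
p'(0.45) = -1.93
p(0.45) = -1.27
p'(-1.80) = -4.58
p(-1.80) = 6.45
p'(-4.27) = -5.04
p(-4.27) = 18.85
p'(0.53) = -1.80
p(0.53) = -1.42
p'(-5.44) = -4.36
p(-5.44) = 24.40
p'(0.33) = -2.13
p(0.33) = -1.03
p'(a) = 0.21*a^2 + 1.46*a - 2.63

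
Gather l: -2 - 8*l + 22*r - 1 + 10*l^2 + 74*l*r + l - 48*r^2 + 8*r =10*l^2 + l*(74*r - 7) - 48*r^2 + 30*r - 3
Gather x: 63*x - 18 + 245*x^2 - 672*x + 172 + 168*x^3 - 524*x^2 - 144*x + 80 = 168*x^3 - 279*x^2 - 753*x + 234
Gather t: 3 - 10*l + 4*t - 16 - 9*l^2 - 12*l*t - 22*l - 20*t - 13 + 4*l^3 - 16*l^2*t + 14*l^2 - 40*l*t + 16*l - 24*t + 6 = 4*l^3 + 5*l^2 - 16*l + t*(-16*l^2 - 52*l - 40) - 20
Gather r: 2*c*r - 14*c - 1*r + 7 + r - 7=2*c*r - 14*c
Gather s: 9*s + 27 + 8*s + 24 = 17*s + 51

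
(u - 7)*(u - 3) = u^2 - 10*u + 21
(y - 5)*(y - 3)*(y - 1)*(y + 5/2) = y^4 - 13*y^3/2 + y^2/2 + 85*y/2 - 75/2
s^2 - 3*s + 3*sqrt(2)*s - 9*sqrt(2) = (s - 3)*(s + 3*sqrt(2))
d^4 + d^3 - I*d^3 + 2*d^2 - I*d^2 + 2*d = d*(d + 1)*(d - 2*I)*(d + I)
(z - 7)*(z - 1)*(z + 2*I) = z^3 - 8*z^2 + 2*I*z^2 + 7*z - 16*I*z + 14*I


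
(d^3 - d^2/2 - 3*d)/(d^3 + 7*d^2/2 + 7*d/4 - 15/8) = 4*d*(d - 2)/(4*d^2 + 8*d - 5)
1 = 1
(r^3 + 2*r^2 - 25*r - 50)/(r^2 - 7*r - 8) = (-r^3 - 2*r^2 + 25*r + 50)/(-r^2 + 7*r + 8)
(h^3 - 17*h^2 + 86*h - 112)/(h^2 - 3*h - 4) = (-h^3 + 17*h^2 - 86*h + 112)/(-h^2 + 3*h + 4)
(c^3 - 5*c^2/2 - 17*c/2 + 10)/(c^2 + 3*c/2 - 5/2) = c - 4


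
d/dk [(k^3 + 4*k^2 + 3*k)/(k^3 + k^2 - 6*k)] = -3/(k^2 - 4*k + 4)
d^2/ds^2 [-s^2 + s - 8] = -2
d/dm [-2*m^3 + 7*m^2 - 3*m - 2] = -6*m^2 + 14*m - 3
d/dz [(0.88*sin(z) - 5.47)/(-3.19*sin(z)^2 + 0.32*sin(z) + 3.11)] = (2.8072*sin(z)^2 - 34.8986*sin(z) + 4.4872)*cos(z)/(10.1761*sin(z)^4 - 2.0416*sin(z)^3 - 19.7394*sin(z)^2 + 1.9904*sin(z) + 9.6721)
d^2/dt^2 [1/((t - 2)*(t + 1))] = 2*((t - 2)^2 + (t - 2)*(t + 1) + (t + 1)^2)/((t - 2)^3*(t + 1)^3)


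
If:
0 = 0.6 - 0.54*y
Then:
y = 1.11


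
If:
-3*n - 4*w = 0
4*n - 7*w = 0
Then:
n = 0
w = 0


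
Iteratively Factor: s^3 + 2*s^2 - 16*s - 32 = (s - 4)*(s^2 + 6*s + 8) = (s - 4)*(s + 2)*(s + 4)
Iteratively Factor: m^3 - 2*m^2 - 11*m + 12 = (m - 1)*(m^2 - m - 12) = (m - 1)*(m + 3)*(m - 4)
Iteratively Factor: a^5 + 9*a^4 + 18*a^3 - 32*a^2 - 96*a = (a + 3)*(a^4 + 6*a^3 - 32*a) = a*(a + 3)*(a^3 + 6*a^2 - 32) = a*(a + 3)*(a + 4)*(a^2 + 2*a - 8) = a*(a - 2)*(a + 3)*(a + 4)*(a + 4)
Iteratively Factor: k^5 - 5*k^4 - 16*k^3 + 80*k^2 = (k + 4)*(k^4 - 9*k^3 + 20*k^2) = (k - 4)*(k + 4)*(k^3 - 5*k^2) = k*(k - 4)*(k + 4)*(k^2 - 5*k) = k^2*(k - 4)*(k + 4)*(k - 5)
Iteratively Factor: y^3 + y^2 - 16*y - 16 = (y - 4)*(y^2 + 5*y + 4) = (y - 4)*(y + 1)*(y + 4)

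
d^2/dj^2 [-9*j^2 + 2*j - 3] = -18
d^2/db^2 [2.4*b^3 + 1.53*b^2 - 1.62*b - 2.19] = 14.4*b + 3.06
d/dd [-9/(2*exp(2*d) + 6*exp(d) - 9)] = (36*exp(d) + 54)*exp(d)/(2*exp(2*d) + 6*exp(d) - 9)^2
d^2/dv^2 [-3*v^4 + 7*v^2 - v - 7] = 14 - 36*v^2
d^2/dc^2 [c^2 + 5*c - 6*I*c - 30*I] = 2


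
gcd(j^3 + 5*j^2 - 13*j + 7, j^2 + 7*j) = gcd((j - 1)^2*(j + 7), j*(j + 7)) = j + 7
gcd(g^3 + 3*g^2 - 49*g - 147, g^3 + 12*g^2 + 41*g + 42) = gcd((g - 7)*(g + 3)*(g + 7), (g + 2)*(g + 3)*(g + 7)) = g^2 + 10*g + 21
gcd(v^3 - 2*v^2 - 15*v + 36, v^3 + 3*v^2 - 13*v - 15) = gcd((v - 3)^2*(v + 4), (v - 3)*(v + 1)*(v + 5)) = v - 3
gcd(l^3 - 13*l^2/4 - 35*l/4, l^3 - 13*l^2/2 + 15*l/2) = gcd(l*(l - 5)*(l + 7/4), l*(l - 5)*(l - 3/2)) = l^2 - 5*l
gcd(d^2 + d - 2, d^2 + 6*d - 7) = d - 1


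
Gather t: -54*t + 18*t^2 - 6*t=18*t^2 - 60*t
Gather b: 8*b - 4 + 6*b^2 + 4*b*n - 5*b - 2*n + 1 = 6*b^2 + b*(4*n + 3) - 2*n - 3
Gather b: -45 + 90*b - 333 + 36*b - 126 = 126*b - 504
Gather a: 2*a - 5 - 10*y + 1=2*a - 10*y - 4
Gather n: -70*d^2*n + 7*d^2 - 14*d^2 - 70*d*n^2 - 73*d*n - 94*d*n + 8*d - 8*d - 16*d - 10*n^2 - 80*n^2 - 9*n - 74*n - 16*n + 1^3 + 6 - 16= -7*d^2 - 16*d + n^2*(-70*d - 90) + n*(-70*d^2 - 167*d - 99) - 9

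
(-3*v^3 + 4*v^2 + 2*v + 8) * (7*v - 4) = -21*v^4 + 40*v^3 - 2*v^2 + 48*v - 32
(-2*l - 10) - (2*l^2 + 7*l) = -2*l^2 - 9*l - 10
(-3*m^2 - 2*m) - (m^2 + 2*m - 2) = -4*m^2 - 4*m + 2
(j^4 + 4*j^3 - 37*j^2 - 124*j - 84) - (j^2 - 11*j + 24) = j^4 + 4*j^3 - 38*j^2 - 113*j - 108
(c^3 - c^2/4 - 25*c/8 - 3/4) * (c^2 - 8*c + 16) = c^5 - 33*c^4/4 + 119*c^3/8 + 81*c^2/4 - 44*c - 12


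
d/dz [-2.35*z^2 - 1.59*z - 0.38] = -4.7*z - 1.59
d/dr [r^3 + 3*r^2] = 3*r*(r + 2)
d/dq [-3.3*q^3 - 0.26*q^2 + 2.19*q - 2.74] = -9.9*q^2 - 0.52*q + 2.19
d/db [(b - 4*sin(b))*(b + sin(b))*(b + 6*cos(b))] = -(b - 4*sin(b))*(b + sin(b))*(6*sin(b) - 1) + (b - 4*sin(b))*(b + 6*cos(b))*(cos(b) + 1) - (b + sin(b))*(b + 6*cos(b))*(4*cos(b) - 1)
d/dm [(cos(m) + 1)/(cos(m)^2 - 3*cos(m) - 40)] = (cos(m)^2 + 2*cos(m) + 37)*sin(m)/(sin(m)^2 + 3*cos(m) + 39)^2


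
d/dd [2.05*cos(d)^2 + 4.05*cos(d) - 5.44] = -(4.1*cos(d) + 4.05)*sin(d)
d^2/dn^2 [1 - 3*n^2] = -6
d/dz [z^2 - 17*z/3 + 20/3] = 2*z - 17/3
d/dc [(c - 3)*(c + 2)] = 2*c - 1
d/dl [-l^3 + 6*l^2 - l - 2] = -3*l^2 + 12*l - 1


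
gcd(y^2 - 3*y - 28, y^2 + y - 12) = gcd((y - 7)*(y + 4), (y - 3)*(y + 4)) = y + 4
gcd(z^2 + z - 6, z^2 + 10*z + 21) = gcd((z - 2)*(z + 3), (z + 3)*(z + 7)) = z + 3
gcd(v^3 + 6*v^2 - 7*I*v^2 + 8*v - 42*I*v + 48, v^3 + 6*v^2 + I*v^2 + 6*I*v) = v^2 + v*(6 + I) + 6*I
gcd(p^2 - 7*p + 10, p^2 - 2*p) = p - 2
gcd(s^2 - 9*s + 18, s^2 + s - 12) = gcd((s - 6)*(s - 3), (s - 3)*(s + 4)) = s - 3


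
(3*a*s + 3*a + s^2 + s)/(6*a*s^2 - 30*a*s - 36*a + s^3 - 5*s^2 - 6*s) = (3*a + s)/(6*a*s - 36*a + s^2 - 6*s)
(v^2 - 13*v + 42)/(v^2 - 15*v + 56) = (v - 6)/(v - 8)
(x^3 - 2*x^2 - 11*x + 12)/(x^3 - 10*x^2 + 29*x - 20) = (x + 3)/(x - 5)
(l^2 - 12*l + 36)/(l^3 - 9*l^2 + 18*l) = (l - 6)/(l*(l - 3))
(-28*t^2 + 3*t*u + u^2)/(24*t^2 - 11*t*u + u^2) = (-28*t^2 + 3*t*u + u^2)/(24*t^2 - 11*t*u + u^2)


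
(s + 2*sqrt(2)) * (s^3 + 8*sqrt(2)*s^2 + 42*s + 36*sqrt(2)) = s^4 + 10*sqrt(2)*s^3 + 74*s^2 + 120*sqrt(2)*s + 144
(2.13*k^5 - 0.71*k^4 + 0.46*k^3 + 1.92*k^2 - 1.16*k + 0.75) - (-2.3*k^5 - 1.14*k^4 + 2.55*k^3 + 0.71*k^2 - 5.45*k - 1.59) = 4.43*k^5 + 0.43*k^4 - 2.09*k^3 + 1.21*k^2 + 4.29*k + 2.34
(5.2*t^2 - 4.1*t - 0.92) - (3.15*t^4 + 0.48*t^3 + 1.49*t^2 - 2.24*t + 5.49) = -3.15*t^4 - 0.48*t^3 + 3.71*t^2 - 1.86*t - 6.41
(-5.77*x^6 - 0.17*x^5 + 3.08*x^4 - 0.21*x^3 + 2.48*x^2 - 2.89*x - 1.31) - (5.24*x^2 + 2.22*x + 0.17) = -5.77*x^6 - 0.17*x^5 + 3.08*x^4 - 0.21*x^3 - 2.76*x^2 - 5.11*x - 1.48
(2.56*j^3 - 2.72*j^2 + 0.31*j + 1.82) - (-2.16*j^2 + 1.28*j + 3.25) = 2.56*j^3 - 0.56*j^2 - 0.97*j - 1.43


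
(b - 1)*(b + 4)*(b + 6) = b^3 + 9*b^2 + 14*b - 24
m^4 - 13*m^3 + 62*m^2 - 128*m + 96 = (m - 4)^2*(m - 3)*(m - 2)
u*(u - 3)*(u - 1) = u^3 - 4*u^2 + 3*u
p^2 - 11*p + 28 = (p - 7)*(p - 4)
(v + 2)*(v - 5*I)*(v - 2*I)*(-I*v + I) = -I*v^4 - 7*v^3 - I*v^3 - 7*v^2 + 12*I*v^2 + 14*v + 10*I*v - 20*I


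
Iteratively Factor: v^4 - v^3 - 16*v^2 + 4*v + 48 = (v - 4)*(v^3 + 3*v^2 - 4*v - 12) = (v - 4)*(v + 2)*(v^2 + v - 6) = (v - 4)*(v + 2)*(v + 3)*(v - 2)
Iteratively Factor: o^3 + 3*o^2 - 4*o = (o + 4)*(o^2 - o) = (o - 1)*(o + 4)*(o)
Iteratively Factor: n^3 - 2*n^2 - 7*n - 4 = (n + 1)*(n^2 - 3*n - 4) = (n - 4)*(n + 1)*(n + 1)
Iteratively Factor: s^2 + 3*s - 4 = (s + 4)*(s - 1)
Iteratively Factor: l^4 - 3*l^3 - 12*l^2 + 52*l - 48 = (l - 2)*(l^3 - l^2 - 14*l + 24) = (l - 2)*(l + 4)*(l^2 - 5*l + 6) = (l - 2)^2*(l + 4)*(l - 3)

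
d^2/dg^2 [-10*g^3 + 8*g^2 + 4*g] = 16 - 60*g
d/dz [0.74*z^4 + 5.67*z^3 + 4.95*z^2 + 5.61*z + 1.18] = 2.96*z^3 + 17.01*z^2 + 9.9*z + 5.61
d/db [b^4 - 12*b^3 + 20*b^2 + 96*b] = 4*b^3 - 36*b^2 + 40*b + 96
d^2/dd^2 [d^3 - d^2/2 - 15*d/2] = 6*d - 1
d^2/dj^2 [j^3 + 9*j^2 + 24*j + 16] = 6*j + 18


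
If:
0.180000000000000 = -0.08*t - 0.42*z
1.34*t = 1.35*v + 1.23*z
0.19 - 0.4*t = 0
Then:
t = 0.48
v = 0.94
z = -0.52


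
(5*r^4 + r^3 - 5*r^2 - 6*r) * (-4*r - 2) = -20*r^5 - 14*r^4 + 18*r^3 + 34*r^2 + 12*r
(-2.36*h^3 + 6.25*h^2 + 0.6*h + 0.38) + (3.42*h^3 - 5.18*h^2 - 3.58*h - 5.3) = 1.06*h^3 + 1.07*h^2 - 2.98*h - 4.92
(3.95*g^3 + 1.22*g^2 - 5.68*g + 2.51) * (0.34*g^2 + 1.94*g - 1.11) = 1.343*g^5 + 8.0778*g^4 - 3.9489*g^3 - 11.52*g^2 + 11.1742*g - 2.7861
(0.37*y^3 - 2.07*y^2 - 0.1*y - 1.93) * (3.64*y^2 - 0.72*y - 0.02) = 1.3468*y^5 - 7.8012*y^4 + 1.119*y^3 - 6.9118*y^2 + 1.3916*y + 0.0386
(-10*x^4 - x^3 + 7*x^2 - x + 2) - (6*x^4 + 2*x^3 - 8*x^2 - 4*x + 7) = -16*x^4 - 3*x^3 + 15*x^2 + 3*x - 5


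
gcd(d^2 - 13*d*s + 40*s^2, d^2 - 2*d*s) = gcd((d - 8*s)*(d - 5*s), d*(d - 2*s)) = 1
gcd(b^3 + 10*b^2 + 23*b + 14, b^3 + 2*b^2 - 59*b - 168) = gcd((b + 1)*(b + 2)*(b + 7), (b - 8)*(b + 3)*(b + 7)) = b + 7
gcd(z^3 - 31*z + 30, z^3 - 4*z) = 1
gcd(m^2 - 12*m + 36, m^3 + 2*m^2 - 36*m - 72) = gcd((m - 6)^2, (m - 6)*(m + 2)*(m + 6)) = m - 6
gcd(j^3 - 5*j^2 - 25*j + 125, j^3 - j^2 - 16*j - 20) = j - 5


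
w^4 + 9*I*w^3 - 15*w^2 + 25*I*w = w*(w - I)*(w + 5*I)^2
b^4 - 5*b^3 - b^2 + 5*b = b*(b - 5)*(b - 1)*(b + 1)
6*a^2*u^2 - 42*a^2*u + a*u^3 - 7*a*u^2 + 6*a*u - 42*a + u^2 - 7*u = (6*a + u)*(u - 7)*(a*u + 1)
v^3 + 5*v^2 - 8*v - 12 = (v - 2)*(v + 1)*(v + 6)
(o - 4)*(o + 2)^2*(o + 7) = o^4 + 7*o^3 - 12*o^2 - 100*o - 112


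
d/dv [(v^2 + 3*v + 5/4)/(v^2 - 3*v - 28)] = 3*(-8*v^2 - 78*v - 107)/(4*(v^4 - 6*v^3 - 47*v^2 + 168*v + 784))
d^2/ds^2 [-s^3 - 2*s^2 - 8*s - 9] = -6*s - 4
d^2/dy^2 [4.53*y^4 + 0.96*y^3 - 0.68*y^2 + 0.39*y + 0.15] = 54.36*y^2 + 5.76*y - 1.36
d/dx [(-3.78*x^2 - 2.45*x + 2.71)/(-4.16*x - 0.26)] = (15.7248*x^2 + 1.9656*x + 11.9106)/(17.3056*x^2 + 2.1632*x + 0.0676)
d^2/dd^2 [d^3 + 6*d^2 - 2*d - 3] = 6*d + 12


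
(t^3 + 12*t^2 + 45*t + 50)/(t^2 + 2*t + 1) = (t^3 + 12*t^2 + 45*t + 50)/(t^2 + 2*t + 1)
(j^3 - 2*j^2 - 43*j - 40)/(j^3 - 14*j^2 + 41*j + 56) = (j + 5)/(j - 7)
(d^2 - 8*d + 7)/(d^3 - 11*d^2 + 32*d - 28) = (d - 1)/(d^2 - 4*d + 4)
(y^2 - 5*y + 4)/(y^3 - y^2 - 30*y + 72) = (y - 1)/(y^2 + 3*y - 18)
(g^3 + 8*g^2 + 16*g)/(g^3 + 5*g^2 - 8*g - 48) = g/(g - 3)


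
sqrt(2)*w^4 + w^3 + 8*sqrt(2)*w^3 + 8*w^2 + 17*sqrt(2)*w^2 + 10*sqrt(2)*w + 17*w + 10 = (w + 1)*(w + 2)*(w + 5)*(sqrt(2)*w + 1)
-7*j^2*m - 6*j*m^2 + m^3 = m*(-7*j + m)*(j + m)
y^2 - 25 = (y - 5)*(y + 5)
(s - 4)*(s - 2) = s^2 - 6*s + 8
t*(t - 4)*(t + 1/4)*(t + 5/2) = t^4 - 5*t^3/4 - 83*t^2/8 - 5*t/2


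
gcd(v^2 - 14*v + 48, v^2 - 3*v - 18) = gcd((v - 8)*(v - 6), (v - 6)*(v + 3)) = v - 6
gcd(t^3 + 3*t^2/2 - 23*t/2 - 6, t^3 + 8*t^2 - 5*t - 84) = t^2 + t - 12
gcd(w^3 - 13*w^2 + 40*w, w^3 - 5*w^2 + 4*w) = w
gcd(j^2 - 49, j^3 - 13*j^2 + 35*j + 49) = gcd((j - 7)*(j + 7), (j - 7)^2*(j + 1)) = j - 7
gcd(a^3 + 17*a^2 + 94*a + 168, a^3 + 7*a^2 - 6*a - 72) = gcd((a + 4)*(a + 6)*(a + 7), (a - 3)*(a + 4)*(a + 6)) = a^2 + 10*a + 24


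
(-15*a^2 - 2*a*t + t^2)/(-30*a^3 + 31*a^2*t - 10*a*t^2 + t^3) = (3*a + t)/(6*a^2 - 5*a*t + t^2)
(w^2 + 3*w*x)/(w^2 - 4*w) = (w + 3*x)/(w - 4)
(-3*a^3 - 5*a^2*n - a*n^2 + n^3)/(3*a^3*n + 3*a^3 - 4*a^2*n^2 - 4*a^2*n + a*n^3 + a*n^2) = (-a^2 - 2*a*n - n^2)/(a*(a*n + a - n^2 - n))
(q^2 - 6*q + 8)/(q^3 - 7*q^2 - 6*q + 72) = (q - 2)/(q^2 - 3*q - 18)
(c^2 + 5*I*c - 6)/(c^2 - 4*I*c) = (c^2 + 5*I*c - 6)/(c*(c - 4*I))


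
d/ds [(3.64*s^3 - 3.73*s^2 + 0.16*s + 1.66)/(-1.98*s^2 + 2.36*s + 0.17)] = (-7.2072*s^4 + 17.1808*s^3 - 6.6296*s^2 + 5.3054*s - 3.8904)/(3.9204*s^4 - 9.3456*s^3 + 4.8964*s^2 + 0.8024*s + 0.0289)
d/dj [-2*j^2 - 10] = -4*j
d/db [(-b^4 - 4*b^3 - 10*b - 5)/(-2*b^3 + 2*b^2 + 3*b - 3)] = (2*b^6 - 4*b^5 - 17*b^4 - 52*b^3 + 26*b^2 + 20*b + 45)/(4*b^6 - 8*b^5 - 8*b^4 + 24*b^3 - 3*b^2 - 18*b + 9)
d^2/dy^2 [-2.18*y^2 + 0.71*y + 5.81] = -4.36000000000000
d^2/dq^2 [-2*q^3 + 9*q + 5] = -12*q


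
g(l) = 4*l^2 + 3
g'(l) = 8*l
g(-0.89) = 6.17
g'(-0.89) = -7.12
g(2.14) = 21.32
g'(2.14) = 17.12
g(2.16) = 21.66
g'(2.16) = 17.28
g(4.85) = 97.09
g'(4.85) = 38.80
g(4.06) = 68.93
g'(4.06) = 32.48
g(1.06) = 7.49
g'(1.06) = 8.48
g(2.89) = 36.41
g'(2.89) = 23.12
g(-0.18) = 3.13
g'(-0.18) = -1.44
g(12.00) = 579.00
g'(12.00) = 96.00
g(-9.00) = 327.00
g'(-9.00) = -72.00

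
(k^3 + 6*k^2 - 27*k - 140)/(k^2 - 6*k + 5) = (k^2 + 11*k + 28)/(k - 1)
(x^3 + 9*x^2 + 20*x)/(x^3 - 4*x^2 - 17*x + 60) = x*(x + 5)/(x^2 - 8*x + 15)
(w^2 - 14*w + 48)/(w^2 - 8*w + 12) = (w - 8)/(w - 2)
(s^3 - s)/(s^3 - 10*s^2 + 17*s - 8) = s*(s + 1)/(s^2 - 9*s + 8)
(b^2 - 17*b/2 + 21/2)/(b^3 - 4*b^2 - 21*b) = (b - 3/2)/(b*(b + 3))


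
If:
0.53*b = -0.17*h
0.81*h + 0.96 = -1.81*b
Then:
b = 1.34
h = -4.18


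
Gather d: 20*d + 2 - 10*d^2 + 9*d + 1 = -10*d^2 + 29*d + 3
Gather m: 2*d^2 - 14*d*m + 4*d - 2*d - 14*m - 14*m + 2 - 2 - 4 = 2*d^2 + 2*d + m*(-14*d - 28) - 4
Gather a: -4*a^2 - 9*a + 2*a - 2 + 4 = -4*a^2 - 7*a + 2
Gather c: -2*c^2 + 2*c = -2*c^2 + 2*c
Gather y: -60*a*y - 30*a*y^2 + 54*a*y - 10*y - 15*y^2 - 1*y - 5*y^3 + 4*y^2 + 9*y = -5*y^3 + y^2*(-30*a - 11) + y*(-6*a - 2)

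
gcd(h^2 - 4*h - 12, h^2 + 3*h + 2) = h + 2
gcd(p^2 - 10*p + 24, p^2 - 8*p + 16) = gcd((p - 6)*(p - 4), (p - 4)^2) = p - 4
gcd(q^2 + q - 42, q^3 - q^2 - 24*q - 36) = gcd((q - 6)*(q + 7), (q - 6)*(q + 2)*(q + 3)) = q - 6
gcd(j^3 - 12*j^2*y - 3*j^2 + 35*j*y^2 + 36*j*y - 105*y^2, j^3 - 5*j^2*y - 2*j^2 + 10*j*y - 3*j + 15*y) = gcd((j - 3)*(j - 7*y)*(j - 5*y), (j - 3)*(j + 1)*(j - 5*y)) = -j^2 + 5*j*y + 3*j - 15*y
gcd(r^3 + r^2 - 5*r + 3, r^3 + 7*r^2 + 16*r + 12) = r + 3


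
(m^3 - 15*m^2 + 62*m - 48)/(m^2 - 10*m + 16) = (m^2 - 7*m + 6)/(m - 2)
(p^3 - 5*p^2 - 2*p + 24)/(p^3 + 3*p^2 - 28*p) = (p^2 - p - 6)/(p*(p + 7))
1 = 1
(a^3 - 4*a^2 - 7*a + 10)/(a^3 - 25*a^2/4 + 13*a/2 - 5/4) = 4*(a + 2)/(4*a - 1)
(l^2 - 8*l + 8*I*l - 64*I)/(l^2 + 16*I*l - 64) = (l - 8)/(l + 8*I)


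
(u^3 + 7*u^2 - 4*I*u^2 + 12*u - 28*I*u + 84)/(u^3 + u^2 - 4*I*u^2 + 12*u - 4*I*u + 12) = (u + 7)/(u + 1)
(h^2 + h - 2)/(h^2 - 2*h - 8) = (h - 1)/(h - 4)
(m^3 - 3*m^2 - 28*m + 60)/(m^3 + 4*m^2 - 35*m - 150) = (m - 2)/(m + 5)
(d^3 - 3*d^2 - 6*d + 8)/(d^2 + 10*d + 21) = (d^3 - 3*d^2 - 6*d + 8)/(d^2 + 10*d + 21)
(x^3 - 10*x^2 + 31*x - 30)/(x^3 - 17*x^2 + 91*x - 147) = (x^2 - 7*x + 10)/(x^2 - 14*x + 49)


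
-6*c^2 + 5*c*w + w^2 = (-c + w)*(6*c + w)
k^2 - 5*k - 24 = (k - 8)*(k + 3)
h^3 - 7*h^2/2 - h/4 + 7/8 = (h - 7/2)*(h - 1/2)*(h + 1/2)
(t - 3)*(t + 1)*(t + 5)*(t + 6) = t^4 + 9*t^3 + 5*t^2 - 93*t - 90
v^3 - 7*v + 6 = (v - 2)*(v - 1)*(v + 3)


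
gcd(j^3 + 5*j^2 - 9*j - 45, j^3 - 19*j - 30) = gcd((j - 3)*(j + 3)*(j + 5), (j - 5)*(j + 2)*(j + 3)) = j + 3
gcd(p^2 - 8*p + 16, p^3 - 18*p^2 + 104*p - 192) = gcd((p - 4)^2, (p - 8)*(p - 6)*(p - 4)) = p - 4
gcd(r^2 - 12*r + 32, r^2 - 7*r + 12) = r - 4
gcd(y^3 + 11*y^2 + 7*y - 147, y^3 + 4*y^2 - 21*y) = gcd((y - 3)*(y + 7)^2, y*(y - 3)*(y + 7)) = y^2 + 4*y - 21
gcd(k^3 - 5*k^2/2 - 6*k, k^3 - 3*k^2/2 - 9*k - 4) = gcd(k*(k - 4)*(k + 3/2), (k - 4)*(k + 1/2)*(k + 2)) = k - 4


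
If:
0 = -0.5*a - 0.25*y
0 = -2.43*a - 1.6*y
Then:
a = 0.00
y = 0.00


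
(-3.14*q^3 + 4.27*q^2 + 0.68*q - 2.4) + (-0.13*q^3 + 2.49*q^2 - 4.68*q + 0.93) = -3.27*q^3 + 6.76*q^2 - 4.0*q - 1.47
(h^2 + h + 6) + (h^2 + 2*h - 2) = 2*h^2 + 3*h + 4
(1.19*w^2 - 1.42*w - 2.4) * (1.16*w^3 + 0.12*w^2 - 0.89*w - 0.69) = 1.3804*w^5 - 1.5044*w^4 - 4.0135*w^3 + 0.1547*w^2 + 3.1158*w + 1.656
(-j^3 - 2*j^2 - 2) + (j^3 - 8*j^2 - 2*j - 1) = -10*j^2 - 2*j - 3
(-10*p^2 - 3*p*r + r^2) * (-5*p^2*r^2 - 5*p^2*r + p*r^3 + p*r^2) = 50*p^4*r^2 + 50*p^4*r + 5*p^3*r^3 + 5*p^3*r^2 - 8*p^2*r^4 - 8*p^2*r^3 + p*r^5 + p*r^4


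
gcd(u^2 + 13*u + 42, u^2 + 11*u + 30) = u + 6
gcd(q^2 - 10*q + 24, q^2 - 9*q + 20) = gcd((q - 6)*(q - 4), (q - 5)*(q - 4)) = q - 4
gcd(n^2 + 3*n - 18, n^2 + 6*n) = n + 6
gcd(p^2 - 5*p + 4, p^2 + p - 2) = p - 1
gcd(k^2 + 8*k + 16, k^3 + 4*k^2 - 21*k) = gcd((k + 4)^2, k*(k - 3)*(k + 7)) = 1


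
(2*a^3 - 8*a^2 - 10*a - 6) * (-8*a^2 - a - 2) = -16*a^5 + 62*a^4 + 84*a^3 + 74*a^2 + 26*a + 12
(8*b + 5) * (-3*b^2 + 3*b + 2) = -24*b^3 + 9*b^2 + 31*b + 10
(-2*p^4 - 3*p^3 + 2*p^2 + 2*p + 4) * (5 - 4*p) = 8*p^5 + 2*p^4 - 23*p^3 + 2*p^2 - 6*p + 20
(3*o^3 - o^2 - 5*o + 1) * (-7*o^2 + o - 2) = -21*o^5 + 10*o^4 + 28*o^3 - 10*o^2 + 11*o - 2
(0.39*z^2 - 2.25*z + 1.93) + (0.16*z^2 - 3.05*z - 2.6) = 0.55*z^2 - 5.3*z - 0.67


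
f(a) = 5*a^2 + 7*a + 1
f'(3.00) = 37.00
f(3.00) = 67.00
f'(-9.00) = -83.00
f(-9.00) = 343.00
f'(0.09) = 7.90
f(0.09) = 1.67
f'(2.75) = 34.50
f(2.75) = 58.06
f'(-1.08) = -3.80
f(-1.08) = -0.73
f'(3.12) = 38.20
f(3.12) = 71.51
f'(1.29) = 19.90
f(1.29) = 18.35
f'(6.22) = 69.20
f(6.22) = 237.98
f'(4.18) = 48.80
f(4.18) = 117.62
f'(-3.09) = -23.90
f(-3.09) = 27.11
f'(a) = 10*a + 7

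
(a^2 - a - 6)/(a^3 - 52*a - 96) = (a - 3)/(a^2 - 2*a - 48)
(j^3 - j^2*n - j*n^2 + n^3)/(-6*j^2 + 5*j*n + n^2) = (-j^2 + n^2)/(6*j + n)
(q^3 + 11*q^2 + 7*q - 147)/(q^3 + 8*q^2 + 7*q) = (q^2 + 4*q - 21)/(q*(q + 1))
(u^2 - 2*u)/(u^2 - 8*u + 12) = u/(u - 6)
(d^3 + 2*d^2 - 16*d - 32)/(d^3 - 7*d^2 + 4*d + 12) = (d^3 + 2*d^2 - 16*d - 32)/(d^3 - 7*d^2 + 4*d + 12)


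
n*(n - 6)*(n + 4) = n^3 - 2*n^2 - 24*n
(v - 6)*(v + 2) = v^2 - 4*v - 12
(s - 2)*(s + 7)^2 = s^3 + 12*s^2 + 21*s - 98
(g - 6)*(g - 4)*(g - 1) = g^3 - 11*g^2 + 34*g - 24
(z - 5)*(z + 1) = z^2 - 4*z - 5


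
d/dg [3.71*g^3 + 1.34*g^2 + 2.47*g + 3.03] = 11.13*g^2 + 2.68*g + 2.47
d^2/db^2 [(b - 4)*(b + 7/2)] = 2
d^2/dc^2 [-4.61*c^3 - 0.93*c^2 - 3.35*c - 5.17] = -27.66*c - 1.86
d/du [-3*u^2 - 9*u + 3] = -6*u - 9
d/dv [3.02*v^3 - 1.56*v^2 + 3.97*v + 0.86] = 9.06*v^2 - 3.12*v + 3.97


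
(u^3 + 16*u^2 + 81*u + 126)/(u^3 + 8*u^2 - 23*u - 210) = (u + 3)/(u - 5)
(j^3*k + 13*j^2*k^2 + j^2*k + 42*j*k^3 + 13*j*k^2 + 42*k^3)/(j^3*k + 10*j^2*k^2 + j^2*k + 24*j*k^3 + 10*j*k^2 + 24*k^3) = (j + 7*k)/(j + 4*k)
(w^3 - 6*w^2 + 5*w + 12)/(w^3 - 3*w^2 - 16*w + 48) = (w + 1)/(w + 4)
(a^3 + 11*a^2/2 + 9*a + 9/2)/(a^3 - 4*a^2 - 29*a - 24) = (a + 3/2)/(a - 8)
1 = 1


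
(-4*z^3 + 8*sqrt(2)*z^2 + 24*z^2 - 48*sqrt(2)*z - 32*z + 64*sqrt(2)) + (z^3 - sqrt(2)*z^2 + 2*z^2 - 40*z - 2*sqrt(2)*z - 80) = -3*z^3 + 7*sqrt(2)*z^2 + 26*z^2 - 72*z - 50*sqrt(2)*z - 80 + 64*sqrt(2)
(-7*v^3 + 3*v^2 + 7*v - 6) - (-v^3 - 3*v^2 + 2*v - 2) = -6*v^3 + 6*v^2 + 5*v - 4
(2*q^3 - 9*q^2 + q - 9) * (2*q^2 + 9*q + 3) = 4*q^5 - 73*q^3 - 36*q^2 - 78*q - 27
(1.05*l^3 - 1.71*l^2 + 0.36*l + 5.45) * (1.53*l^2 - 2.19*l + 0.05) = 1.6065*l^5 - 4.9158*l^4 + 4.3482*l^3 + 7.4646*l^2 - 11.9175*l + 0.2725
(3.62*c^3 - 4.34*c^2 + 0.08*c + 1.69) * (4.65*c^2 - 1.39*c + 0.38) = 16.833*c^5 - 25.2128*c^4 + 7.7802*c^3 + 6.0981*c^2 - 2.3187*c + 0.6422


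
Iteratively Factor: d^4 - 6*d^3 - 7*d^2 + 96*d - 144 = (d - 3)*(d^3 - 3*d^2 - 16*d + 48) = (d - 3)^2*(d^2 - 16) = (d - 4)*(d - 3)^2*(d + 4)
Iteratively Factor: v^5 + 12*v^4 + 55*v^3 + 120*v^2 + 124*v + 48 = (v + 3)*(v^4 + 9*v^3 + 28*v^2 + 36*v + 16) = (v + 2)*(v + 3)*(v^3 + 7*v^2 + 14*v + 8) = (v + 2)*(v + 3)*(v + 4)*(v^2 + 3*v + 2) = (v + 2)^2*(v + 3)*(v + 4)*(v + 1)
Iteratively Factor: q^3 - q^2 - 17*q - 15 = (q + 3)*(q^2 - 4*q - 5) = (q - 5)*(q + 3)*(q + 1)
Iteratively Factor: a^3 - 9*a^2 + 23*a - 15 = (a - 5)*(a^2 - 4*a + 3) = (a - 5)*(a - 1)*(a - 3)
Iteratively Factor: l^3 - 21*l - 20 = (l + 1)*(l^2 - l - 20) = (l + 1)*(l + 4)*(l - 5)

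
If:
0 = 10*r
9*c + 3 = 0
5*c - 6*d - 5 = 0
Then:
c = -1/3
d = -10/9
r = 0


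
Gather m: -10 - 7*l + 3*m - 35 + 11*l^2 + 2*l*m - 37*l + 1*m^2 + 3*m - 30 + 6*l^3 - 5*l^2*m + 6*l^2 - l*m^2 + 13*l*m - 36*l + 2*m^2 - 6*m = 6*l^3 + 17*l^2 - 80*l + m^2*(3 - l) + m*(-5*l^2 + 15*l) - 75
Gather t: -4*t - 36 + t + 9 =-3*t - 27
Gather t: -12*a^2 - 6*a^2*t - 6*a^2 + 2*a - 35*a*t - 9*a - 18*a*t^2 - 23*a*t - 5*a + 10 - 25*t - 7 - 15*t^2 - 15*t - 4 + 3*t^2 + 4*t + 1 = -18*a^2 - 12*a + t^2*(-18*a - 12) + t*(-6*a^2 - 58*a - 36)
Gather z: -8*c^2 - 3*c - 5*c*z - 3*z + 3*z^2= -8*c^2 - 3*c + 3*z^2 + z*(-5*c - 3)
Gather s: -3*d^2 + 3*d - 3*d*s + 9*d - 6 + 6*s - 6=-3*d^2 + 12*d + s*(6 - 3*d) - 12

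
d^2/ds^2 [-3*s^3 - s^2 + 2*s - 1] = -18*s - 2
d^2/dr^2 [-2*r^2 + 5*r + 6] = -4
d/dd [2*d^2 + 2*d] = 4*d + 2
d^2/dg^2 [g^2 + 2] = 2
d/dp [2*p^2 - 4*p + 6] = 4*p - 4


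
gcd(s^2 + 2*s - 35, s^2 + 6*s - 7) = s + 7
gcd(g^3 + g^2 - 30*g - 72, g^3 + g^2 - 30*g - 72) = g^3 + g^2 - 30*g - 72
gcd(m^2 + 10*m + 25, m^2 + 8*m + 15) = m + 5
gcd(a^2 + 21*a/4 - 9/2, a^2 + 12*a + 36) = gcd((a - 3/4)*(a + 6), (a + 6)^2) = a + 6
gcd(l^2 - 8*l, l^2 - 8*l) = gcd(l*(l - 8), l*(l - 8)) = l^2 - 8*l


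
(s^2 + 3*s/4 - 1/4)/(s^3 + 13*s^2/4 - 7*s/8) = 2*(s + 1)/(s*(2*s + 7))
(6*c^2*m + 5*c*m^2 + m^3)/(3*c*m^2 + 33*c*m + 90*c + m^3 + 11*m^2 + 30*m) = m*(2*c + m)/(m^2 + 11*m + 30)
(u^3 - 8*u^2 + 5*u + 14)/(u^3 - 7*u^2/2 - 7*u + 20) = 2*(u^2 - 6*u - 7)/(2*u^2 - 3*u - 20)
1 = 1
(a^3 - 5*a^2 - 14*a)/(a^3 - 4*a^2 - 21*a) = (a + 2)/(a + 3)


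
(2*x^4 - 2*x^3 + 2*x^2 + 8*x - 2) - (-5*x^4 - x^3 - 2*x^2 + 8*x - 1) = 7*x^4 - x^3 + 4*x^2 - 1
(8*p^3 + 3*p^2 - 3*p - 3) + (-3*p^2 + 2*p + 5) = 8*p^3 - p + 2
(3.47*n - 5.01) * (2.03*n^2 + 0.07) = 7.0441*n^3 - 10.1703*n^2 + 0.2429*n - 0.3507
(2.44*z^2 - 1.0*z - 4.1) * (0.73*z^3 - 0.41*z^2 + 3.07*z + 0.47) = 1.7812*z^5 - 1.7304*z^4 + 4.9078*z^3 - 0.2422*z^2 - 13.057*z - 1.927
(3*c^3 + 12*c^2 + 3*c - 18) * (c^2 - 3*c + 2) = 3*c^5 + 3*c^4 - 27*c^3 - 3*c^2 + 60*c - 36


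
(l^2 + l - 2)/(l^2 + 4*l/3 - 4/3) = 3*(l - 1)/(3*l - 2)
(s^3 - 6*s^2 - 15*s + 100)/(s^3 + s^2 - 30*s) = (s^2 - s - 20)/(s*(s + 6))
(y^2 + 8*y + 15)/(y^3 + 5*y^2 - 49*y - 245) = (y + 3)/(y^2 - 49)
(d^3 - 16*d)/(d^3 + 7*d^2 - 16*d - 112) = d/(d + 7)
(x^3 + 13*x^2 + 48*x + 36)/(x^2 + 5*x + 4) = (x^2 + 12*x + 36)/(x + 4)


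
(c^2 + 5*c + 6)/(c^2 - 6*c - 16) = (c + 3)/(c - 8)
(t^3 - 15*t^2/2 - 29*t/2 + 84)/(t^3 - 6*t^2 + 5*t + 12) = (t^2 - 9*t/2 - 28)/(t^2 - 3*t - 4)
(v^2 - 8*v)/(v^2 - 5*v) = (v - 8)/(v - 5)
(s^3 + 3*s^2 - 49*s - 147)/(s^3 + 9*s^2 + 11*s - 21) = (s - 7)/(s - 1)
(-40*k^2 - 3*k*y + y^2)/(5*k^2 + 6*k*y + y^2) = (-8*k + y)/(k + y)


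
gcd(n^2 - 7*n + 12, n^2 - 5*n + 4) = n - 4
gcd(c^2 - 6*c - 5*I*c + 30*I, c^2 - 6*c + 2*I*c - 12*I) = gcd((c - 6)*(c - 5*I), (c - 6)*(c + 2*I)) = c - 6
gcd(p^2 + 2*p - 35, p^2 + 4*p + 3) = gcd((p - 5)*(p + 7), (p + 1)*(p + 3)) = 1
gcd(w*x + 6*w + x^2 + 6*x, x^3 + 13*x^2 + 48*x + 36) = x + 6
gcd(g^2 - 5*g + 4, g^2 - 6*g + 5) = g - 1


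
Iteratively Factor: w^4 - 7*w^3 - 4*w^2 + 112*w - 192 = (w - 4)*(w^3 - 3*w^2 - 16*w + 48) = (w - 4)^2*(w^2 + w - 12) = (w - 4)^2*(w - 3)*(w + 4)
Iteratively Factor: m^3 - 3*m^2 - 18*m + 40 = (m + 4)*(m^2 - 7*m + 10) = (m - 2)*(m + 4)*(m - 5)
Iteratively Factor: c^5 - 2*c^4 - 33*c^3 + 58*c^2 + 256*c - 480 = (c - 5)*(c^4 + 3*c^3 - 18*c^2 - 32*c + 96) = (c - 5)*(c - 2)*(c^3 + 5*c^2 - 8*c - 48) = (c - 5)*(c - 2)*(c + 4)*(c^2 + c - 12) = (c - 5)*(c - 2)*(c + 4)^2*(c - 3)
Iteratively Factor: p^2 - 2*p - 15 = (p + 3)*(p - 5)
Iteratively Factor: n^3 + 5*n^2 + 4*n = (n + 4)*(n^2 + n) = n*(n + 4)*(n + 1)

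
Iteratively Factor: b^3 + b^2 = (b)*(b^2 + b) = b^2*(b + 1)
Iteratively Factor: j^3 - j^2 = (j)*(j^2 - j) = j^2*(j - 1)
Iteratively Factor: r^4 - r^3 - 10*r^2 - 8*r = (r + 1)*(r^3 - 2*r^2 - 8*r) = (r + 1)*(r + 2)*(r^2 - 4*r) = r*(r + 1)*(r + 2)*(r - 4)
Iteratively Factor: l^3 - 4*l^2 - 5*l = (l)*(l^2 - 4*l - 5) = l*(l + 1)*(l - 5)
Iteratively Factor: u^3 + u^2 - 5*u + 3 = (u - 1)*(u^2 + 2*u - 3) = (u - 1)^2*(u + 3)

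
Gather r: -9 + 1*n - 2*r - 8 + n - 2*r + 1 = 2*n - 4*r - 16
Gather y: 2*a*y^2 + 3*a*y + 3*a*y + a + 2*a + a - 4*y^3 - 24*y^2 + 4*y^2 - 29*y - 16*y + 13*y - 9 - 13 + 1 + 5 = 4*a - 4*y^3 + y^2*(2*a - 20) + y*(6*a - 32) - 16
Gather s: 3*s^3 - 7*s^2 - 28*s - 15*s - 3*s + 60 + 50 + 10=3*s^3 - 7*s^2 - 46*s + 120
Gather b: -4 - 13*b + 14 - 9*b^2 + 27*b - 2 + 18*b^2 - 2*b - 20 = 9*b^2 + 12*b - 12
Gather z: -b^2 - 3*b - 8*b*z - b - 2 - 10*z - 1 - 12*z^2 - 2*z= -b^2 - 4*b - 12*z^2 + z*(-8*b - 12) - 3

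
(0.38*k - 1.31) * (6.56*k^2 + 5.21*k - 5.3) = 2.4928*k^3 - 6.6138*k^2 - 8.8391*k + 6.943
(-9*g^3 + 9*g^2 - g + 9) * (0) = 0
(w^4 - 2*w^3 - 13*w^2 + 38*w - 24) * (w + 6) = w^5 + 4*w^4 - 25*w^3 - 40*w^2 + 204*w - 144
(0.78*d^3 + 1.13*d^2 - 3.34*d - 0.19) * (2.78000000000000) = 2.1684*d^3 + 3.1414*d^2 - 9.2852*d - 0.5282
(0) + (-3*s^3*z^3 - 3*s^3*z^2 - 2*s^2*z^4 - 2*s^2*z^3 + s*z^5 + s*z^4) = -3*s^3*z^3 - 3*s^3*z^2 - 2*s^2*z^4 - 2*s^2*z^3 + s*z^5 + s*z^4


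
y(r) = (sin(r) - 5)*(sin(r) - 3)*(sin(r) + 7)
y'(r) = (sin(r) - 5)*(sin(r) - 3)*cos(r) + (sin(r) - 5)*(sin(r) + 7)*cos(r) + (sin(r) - 3)*(sin(r) + 7)*cos(r) = (3*sin(r)^2 - 2*sin(r) - 41)*cos(r)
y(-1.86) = 142.50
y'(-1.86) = 10.36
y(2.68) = 86.63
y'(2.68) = 36.97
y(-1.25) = 142.15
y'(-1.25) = -11.48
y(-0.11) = 109.49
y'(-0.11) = -40.50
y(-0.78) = 132.99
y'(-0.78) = -27.09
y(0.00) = 105.00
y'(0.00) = -41.00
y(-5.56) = 77.72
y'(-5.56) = -30.75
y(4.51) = 143.26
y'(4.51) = 7.27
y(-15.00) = 130.96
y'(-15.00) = 29.20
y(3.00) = 99.20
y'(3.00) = 40.81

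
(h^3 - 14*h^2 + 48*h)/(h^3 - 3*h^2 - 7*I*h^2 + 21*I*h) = (h^2 - 14*h + 48)/(h^2 - 3*h - 7*I*h + 21*I)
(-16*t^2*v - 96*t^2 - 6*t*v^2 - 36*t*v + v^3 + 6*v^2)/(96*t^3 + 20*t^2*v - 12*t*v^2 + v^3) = (-v - 6)/(6*t - v)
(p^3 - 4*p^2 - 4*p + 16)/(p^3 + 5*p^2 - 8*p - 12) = (p^2 - 2*p - 8)/(p^2 + 7*p + 6)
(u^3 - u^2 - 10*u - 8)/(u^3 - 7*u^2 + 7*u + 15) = (u^2 - 2*u - 8)/(u^2 - 8*u + 15)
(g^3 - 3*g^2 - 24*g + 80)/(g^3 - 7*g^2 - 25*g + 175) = (g^2 - 8*g + 16)/(g^2 - 12*g + 35)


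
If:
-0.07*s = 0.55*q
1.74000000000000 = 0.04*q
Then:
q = 43.50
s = -341.79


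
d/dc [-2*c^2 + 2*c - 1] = 2 - 4*c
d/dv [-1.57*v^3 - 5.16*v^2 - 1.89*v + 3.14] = -4.71*v^2 - 10.32*v - 1.89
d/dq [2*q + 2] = 2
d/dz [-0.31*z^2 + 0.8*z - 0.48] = 0.8 - 0.62*z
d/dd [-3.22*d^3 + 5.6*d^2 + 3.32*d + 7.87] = -9.66*d^2 + 11.2*d + 3.32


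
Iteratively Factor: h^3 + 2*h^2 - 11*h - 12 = (h - 3)*(h^2 + 5*h + 4) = (h - 3)*(h + 4)*(h + 1)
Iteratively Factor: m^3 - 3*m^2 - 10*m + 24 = (m - 2)*(m^2 - m - 12) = (m - 4)*(m - 2)*(m + 3)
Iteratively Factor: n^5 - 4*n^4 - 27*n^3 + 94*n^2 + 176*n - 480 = (n + 3)*(n^4 - 7*n^3 - 6*n^2 + 112*n - 160) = (n - 5)*(n + 3)*(n^3 - 2*n^2 - 16*n + 32) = (n - 5)*(n - 2)*(n + 3)*(n^2 - 16) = (n - 5)*(n - 4)*(n - 2)*(n + 3)*(n + 4)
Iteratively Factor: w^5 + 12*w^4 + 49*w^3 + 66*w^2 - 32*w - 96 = (w + 2)*(w^4 + 10*w^3 + 29*w^2 + 8*w - 48) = (w + 2)*(w + 4)*(w^3 + 6*w^2 + 5*w - 12) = (w + 2)*(w + 4)^2*(w^2 + 2*w - 3) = (w - 1)*(w + 2)*(w + 4)^2*(w + 3)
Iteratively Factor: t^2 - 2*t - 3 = (t + 1)*(t - 3)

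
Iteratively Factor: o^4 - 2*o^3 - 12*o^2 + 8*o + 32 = (o - 4)*(o^3 + 2*o^2 - 4*o - 8) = (o - 4)*(o - 2)*(o^2 + 4*o + 4) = (o - 4)*(o - 2)*(o + 2)*(o + 2)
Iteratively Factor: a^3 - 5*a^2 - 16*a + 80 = (a - 5)*(a^2 - 16) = (a - 5)*(a + 4)*(a - 4)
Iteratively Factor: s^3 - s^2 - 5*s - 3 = (s + 1)*(s^2 - 2*s - 3) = (s - 3)*(s + 1)*(s + 1)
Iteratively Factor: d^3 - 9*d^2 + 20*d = (d)*(d^2 - 9*d + 20) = d*(d - 4)*(d - 5)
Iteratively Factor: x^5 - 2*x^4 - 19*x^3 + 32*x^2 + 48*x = (x - 3)*(x^4 + x^3 - 16*x^2 - 16*x) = (x - 3)*(x + 1)*(x^3 - 16*x) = (x - 3)*(x + 1)*(x + 4)*(x^2 - 4*x) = x*(x - 3)*(x + 1)*(x + 4)*(x - 4)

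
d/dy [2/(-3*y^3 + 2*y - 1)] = 2*(9*y^2 - 2)/(3*y^3 - 2*y + 1)^2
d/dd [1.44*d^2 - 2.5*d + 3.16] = 2.88*d - 2.5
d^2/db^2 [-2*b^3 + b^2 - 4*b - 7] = 2 - 12*b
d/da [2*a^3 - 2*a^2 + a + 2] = 6*a^2 - 4*a + 1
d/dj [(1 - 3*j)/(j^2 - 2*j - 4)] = (3*j^2 - 2*j + 14)/(j^4 - 4*j^3 - 4*j^2 + 16*j + 16)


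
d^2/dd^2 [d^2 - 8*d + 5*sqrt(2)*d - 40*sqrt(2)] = 2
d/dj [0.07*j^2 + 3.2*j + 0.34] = 0.14*j + 3.2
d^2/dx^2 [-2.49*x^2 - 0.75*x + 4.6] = -4.98000000000000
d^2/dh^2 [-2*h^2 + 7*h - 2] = -4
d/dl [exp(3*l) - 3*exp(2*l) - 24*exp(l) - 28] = 3*(exp(2*l) - 2*exp(l) - 8)*exp(l)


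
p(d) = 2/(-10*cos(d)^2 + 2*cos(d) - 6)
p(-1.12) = -0.28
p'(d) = 2*(-20*sin(d)*cos(d) + 2*sin(d))/(-10*cos(d)^2 + 2*cos(d) - 6)^2 = (1 - 10*cos(d))*sin(d)/(5*sin(d)^2 + cos(d) - 8)^2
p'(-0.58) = 0.13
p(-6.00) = -0.15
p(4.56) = -0.31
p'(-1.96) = -0.26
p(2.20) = -0.19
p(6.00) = -0.15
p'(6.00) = 0.05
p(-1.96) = -0.24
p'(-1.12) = 0.24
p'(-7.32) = 0.25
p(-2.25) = -0.18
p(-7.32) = -0.26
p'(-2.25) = -0.18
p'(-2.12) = -0.22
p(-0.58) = -0.18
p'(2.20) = 0.20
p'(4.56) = -0.23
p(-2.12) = -0.20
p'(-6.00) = -0.05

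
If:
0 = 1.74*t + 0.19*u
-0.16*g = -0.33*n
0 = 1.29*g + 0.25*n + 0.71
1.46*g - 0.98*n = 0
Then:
No Solution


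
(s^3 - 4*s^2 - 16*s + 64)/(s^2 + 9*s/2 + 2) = 2*(s^2 - 8*s + 16)/(2*s + 1)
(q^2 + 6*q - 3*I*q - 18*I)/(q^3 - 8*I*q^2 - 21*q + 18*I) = (q + 6)/(q^2 - 5*I*q - 6)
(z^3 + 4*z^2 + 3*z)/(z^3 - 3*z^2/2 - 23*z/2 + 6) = 2*z*(z + 1)/(2*z^2 - 9*z + 4)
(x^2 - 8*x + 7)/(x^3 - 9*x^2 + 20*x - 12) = (x - 7)/(x^2 - 8*x + 12)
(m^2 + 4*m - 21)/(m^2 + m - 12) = (m + 7)/(m + 4)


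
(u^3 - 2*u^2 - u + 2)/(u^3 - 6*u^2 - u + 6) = (u - 2)/(u - 6)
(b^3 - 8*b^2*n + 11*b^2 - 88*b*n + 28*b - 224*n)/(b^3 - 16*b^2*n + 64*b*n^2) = (b^2 + 11*b + 28)/(b*(b - 8*n))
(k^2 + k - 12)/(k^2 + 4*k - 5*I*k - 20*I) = (k - 3)/(k - 5*I)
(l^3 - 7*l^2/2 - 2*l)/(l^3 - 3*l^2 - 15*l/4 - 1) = 2*l/(2*l + 1)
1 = 1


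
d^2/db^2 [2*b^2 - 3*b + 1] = 4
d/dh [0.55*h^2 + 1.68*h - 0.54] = 1.1*h + 1.68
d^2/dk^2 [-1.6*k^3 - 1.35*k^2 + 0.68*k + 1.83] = -9.6*k - 2.7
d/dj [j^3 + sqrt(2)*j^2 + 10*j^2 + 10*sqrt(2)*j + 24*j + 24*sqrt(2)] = 3*j^2 + 2*sqrt(2)*j + 20*j + 10*sqrt(2) + 24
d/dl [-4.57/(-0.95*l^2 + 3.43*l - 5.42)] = (15.6751 - 8.683*l)/(0.95*l^2 - 3.43*l + 5.42)^2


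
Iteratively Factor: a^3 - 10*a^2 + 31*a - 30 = (a - 5)*(a^2 - 5*a + 6) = (a - 5)*(a - 3)*(a - 2)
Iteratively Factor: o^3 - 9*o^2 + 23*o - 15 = (o - 3)*(o^2 - 6*o + 5) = (o - 5)*(o - 3)*(o - 1)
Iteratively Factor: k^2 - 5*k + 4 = (k - 1)*(k - 4)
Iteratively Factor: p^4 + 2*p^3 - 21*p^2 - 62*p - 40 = (p + 1)*(p^3 + p^2 - 22*p - 40) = (p + 1)*(p + 2)*(p^2 - p - 20) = (p - 5)*(p + 1)*(p + 2)*(p + 4)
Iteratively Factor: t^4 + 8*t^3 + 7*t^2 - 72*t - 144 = (t + 3)*(t^3 + 5*t^2 - 8*t - 48) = (t + 3)*(t + 4)*(t^2 + t - 12) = (t + 3)*(t + 4)^2*(t - 3)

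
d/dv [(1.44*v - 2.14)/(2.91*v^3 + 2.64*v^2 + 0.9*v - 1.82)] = (-8.3808*v^3 + 14.8806*v^2 + 11.2992*v - 0.6948)/(8.4681*v^6 + 15.3648*v^5 + 12.2076*v^4 - 5.8404*v^3 - 8.7996*v^2 - 3.276*v + 3.3124)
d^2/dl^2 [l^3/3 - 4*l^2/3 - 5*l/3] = 2*l - 8/3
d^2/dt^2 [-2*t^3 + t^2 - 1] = 2 - 12*t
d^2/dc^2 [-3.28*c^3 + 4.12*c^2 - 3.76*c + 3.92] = 8.24 - 19.68*c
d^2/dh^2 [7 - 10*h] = 0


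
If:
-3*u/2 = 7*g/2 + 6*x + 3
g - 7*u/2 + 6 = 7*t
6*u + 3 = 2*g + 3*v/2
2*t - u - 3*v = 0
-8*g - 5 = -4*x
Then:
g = -246/391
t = 795/782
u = -195/391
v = 330/391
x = -13/1564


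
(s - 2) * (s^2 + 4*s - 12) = s^3 + 2*s^2 - 20*s + 24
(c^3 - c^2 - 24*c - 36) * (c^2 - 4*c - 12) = c^5 - 5*c^4 - 32*c^3 + 72*c^2 + 432*c + 432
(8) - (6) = 2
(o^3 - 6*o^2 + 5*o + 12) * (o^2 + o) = o^5 - 5*o^4 - o^3 + 17*o^2 + 12*o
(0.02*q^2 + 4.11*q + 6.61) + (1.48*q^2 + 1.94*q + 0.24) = 1.5*q^2 + 6.05*q + 6.85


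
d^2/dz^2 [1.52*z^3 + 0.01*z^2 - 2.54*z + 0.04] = 9.12*z + 0.02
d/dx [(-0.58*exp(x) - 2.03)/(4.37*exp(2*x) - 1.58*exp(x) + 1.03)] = (2.5346*exp(2*x) + 17.7422*exp(x) - 3.8048)*exp(x)/(19.0969*exp(4*x) - 13.8092*exp(3*x) + 11.4986*exp(2*x) - 3.2548*exp(x) + 1.0609)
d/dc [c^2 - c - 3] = 2*c - 1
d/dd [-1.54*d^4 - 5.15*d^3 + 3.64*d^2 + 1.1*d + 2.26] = -6.16*d^3 - 15.45*d^2 + 7.28*d + 1.1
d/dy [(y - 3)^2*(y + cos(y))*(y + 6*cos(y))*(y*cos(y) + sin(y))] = (y - 3)*((3 - y)*(y + cos(y))*(y + 6*cos(y))*(y*sin(y) - 2*cos(y)) + (3 - y)*(y + cos(y))*(y*cos(y) + sin(y))*(6*sin(y) - 1) + (3 - y)*(y + 6*cos(y))*(y*cos(y) + sin(y))*(sin(y) - 1) + 2*(y + cos(y))*(y + 6*cos(y))*(y*cos(y) + sin(y)))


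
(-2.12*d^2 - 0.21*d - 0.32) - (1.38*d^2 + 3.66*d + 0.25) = -3.5*d^2 - 3.87*d - 0.57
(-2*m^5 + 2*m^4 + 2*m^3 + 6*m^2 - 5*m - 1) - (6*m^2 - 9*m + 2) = -2*m^5 + 2*m^4 + 2*m^3 + 4*m - 3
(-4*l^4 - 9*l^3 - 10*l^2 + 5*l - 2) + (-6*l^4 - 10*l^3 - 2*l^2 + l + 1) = -10*l^4 - 19*l^3 - 12*l^2 + 6*l - 1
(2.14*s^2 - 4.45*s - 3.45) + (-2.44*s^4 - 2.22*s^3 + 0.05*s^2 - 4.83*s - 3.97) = -2.44*s^4 - 2.22*s^3 + 2.19*s^2 - 9.28*s - 7.42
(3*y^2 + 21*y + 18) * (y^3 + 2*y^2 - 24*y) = 3*y^5 + 27*y^4 - 12*y^3 - 468*y^2 - 432*y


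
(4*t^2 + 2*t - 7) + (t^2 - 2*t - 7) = 5*t^2 - 14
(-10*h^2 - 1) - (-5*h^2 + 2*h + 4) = -5*h^2 - 2*h - 5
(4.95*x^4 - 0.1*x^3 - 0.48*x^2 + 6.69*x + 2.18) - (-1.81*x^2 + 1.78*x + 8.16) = 4.95*x^4 - 0.1*x^3 + 1.33*x^2 + 4.91*x - 5.98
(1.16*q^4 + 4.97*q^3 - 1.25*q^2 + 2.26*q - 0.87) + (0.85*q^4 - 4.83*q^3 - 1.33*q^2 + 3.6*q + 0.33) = 2.01*q^4 + 0.14*q^3 - 2.58*q^2 + 5.86*q - 0.54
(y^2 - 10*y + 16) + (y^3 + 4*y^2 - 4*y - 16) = y^3 + 5*y^2 - 14*y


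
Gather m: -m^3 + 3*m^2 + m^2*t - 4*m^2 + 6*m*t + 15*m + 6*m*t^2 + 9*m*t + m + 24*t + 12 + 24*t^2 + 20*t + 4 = -m^3 + m^2*(t - 1) + m*(6*t^2 + 15*t + 16) + 24*t^2 + 44*t + 16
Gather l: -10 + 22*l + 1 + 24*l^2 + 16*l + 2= 24*l^2 + 38*l - 7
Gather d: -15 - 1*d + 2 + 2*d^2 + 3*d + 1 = 2*d^2 + 2*d - 12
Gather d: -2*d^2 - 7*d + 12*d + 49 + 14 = -2*d^2 + 5*d + 63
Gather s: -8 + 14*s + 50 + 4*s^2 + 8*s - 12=4*s^2 + 22*s + 30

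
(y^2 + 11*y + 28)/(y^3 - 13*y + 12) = (y + 7)/(y^2 - 4*y + 3)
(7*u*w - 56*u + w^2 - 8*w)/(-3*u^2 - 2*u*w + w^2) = (-7*u*w + 56*u - w^2 + 8*w)/(3*u^2 + 2*u*w - w^2)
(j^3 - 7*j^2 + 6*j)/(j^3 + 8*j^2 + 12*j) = (j^2 - 7*j + 6)/(j^2 + 8*j + 12)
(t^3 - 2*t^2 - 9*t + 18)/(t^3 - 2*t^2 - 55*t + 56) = (t^3 - 2*t^2 - 9*t + 18)/(t^3 - 2*t^2 - 55*t + 56)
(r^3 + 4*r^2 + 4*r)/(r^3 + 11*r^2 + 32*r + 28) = r/(r + 7)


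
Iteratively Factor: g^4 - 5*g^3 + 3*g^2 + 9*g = (g - 3)*(g^3 - 2*g^2 - 3*g) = (g - 3)*(g + 1)*(g^2 - 3*g) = g*(g - 3)*(g + 1)*(g - 3)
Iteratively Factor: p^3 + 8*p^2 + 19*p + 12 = (p + 1)*(p^2 + 7*p + 12) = (p + 1)*(p + 4)*(p + 3)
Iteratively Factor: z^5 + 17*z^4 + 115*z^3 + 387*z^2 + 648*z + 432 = (z + 3)*(z^4 + 14*z^3 + 73*z^2 + 168*z + 144) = (z + 3)^2*(z^3 + 11*z^2 + 40*z + 48) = (z + 3)^2*(z + 4)*(z^2 + 7*z + 12) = (z + 3)^3*(z + 4)*(z + 4)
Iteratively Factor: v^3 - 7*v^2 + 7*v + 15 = (v + 1)*(v^2 - 8*v + 15) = (v - 3)*(v + 1)*(v - 5)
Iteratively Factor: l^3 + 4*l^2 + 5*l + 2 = (l + 1)*(l^2 + 3*l + 2) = (l + 1)^2*(l + 2)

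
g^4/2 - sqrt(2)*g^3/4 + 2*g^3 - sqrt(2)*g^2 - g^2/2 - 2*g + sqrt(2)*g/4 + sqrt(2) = (g/2 + 1/2)*(g - 1)*(g + 4)*(g - sqrt(2)/2)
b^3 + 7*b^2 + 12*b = b*(b + 3)*(b + 4)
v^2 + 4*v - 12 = (v - 2)*(v + 6)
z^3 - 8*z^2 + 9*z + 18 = (z - 6)*(z - 3)*(z + 1)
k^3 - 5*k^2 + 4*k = k*(k - 4)*(k - 1)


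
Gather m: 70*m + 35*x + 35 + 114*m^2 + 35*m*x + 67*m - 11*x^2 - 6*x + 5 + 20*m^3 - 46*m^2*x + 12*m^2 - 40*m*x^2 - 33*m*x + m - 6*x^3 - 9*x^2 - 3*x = 20*m^3 + m^2*(126 - 46*x) + m*(-40*x^2 + 2*x + 138) - 6*x^3 - 20*x^2 + 26*x + 40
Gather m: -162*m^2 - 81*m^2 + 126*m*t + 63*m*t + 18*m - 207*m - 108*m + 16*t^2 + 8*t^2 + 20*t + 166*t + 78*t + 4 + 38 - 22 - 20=-243*m^2 + m*(189*t - 297) + 24*t^2 + 264*t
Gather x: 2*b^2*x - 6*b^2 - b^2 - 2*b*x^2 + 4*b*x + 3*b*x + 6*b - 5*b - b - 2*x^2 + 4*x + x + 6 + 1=-7*b^2 + x^2*(-2*b - 2) + x*(2*b^2 + 7*b + 5) + 7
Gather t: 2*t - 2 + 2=2*t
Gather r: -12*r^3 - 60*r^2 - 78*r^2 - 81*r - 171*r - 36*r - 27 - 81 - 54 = -12*r^3 - 138*r^2 - 288*r - 162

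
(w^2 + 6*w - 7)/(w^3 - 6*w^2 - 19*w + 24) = (w + 7)/(w^2 - 5*w - 24)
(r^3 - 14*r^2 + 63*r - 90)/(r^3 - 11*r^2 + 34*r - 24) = (r^2 - 8*r + 15)/(r^2 - 5*r + 4)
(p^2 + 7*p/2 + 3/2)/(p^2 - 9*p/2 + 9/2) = (2*p^2 + 7*p + 3)/(2*p^2 - 9*p + 9)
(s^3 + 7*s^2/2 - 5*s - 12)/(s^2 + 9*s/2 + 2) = (2*s^2 - s - 6)/(2*s + 1)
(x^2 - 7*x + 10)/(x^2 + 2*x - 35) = (x - 2)/(x + 7)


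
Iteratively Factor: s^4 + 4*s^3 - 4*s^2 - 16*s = (s + 2)*(s^3 + 2*s^2 - 8*s) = (s + 2)*(s + 4)*(s^2 - 2*s) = s*(s + 2)*(s + 4)*(s - 2)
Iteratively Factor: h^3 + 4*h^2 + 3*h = (h)*(h^2 + 4*h + 3) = h*(h + 1)*(h + 3)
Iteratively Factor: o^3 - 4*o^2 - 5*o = (o + 1)*(o^2 - 5*o) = (o - 5)*(o + 1)*(o)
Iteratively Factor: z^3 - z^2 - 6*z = (z + 2)*(z^2 - 3*z) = z*(z + 2)*(z - 3)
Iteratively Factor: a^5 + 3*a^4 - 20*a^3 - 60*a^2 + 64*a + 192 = (a + 2)*(a^4 + a^3 - 22*a^2 - 16*a + 96) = (a + 2)*(a + 4)*(a^3 - 3*a^2 - 10*a + 24) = (a - 4)*(a + 2)*(a + 4)*(a^2 + a - 6) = (a - 4)*(a - 2)*(a + 2)*(a + 4)*(a + 3)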